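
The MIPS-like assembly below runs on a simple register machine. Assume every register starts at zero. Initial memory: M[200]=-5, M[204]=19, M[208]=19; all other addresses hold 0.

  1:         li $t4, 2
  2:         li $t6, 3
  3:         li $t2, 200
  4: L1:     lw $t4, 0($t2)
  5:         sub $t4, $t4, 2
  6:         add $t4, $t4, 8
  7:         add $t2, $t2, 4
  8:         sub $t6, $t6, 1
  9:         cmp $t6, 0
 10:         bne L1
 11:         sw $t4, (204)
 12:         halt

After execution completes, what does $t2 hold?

li $t4, 2 → $t4=2
li $t6, 3 → $t6=3
li $t2, 200 → $t2=200
lw $t4, 0($t2) → $t4=M[200]=-5
sub $t4, $t4, 2 → $t4=(-5)-2=-7
add $t4, $t4, 8 → $t4=(-7)+8=1
add $t2, $t2, 4 → $t2=200+4=204
sub $t6, $t6, 1 → $t6=3-1=2
cmp $t6, 0  (cmp 2,0)
bne L1: taken
lw $t4, 0($t2) → $t4=M[204]=19
sub $t4, $t4, 2 → $t4=19-2=17
add $t4, $t4, 8 → $t4=17+8=25
add $t2, $t2, 4 → $t2=204+4=208
sub $t6, $t6, 1 → $t6=2-1=1
cmp $t6, 0  (cmp 1,0)
bne L1: taken
lw $t4, 0($t2) → $t4=M[208]=19
sub $t4, $t4, 2 → $t4=19-2=17
add $t4, $t4, 8 → $t4=17+8=25
add $t2, $t2, 4 → $t2=208+4=212
sub $t6, $t6, 1 → $t6=1-1=0
cmp $t6, 0  (cmp 0,0)
bne L1: not taken
sw $t4, (204) → M[204]=25
halt.

212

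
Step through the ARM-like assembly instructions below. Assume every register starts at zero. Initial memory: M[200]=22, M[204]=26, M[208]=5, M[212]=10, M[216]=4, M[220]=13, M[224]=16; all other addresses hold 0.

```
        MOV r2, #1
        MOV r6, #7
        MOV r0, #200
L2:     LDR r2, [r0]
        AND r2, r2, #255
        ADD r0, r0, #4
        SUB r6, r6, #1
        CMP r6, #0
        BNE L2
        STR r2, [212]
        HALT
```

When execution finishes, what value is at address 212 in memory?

after MOV r2, #1: r2=1
after MOV r6, #7: r6=7
after MOV r0, #200: r0=200
after LDR r2, [r0]: r2=M[200]=22
after AND r2, r2, #255: r2=22&255=22
after ADD r0, r0, #4: r0=200+4=204
after SUB r6, r6, #1: r6=7-1=6
CMP r6, #0  (cmp 6,0)
BNE L2: taken
after LDR r2, [r0]: r2=M[204]=26
after AND r2, r2, #255: r2=26&255=26
after ADD r0, r0, #4: r0=204+4=208
after SUB r6, r6, #1: r6=6-1=5
CMP r6, #0  (cmp 5,0)
BNE L2: taken
after LDR r2, [r0]: r2=M[208]=5
after AND r2, r2, #255: r2=5&255=5
after ADD r0, r0, #4: r0=208+4=212
after SUB r6, r6, #1: r6=5-1=4
CMP r6, #0  (cmp 4,0)
BNE L2: taken
after LDR r2, [r0]: r2=M[212]=10
after AND r2, r2, #255: r2=10&255=10
after ADD r0, r0, #4: r0=212+4=216
after SUB r6, r6, #1: r6=4-1=3
CMP r6, #0  (cmp 3,0)
BNE L2: taken
after LDR r2, [r0]: r2=M[216]=4
after AND r2, r2, #255: r2=4&255=4
after ADD r0, r0, #4: r0=216+4=220
after SUB r6, r6, #1: r6=3-1=2
CMP r6, #0  (cmp 2,0)
BNE L2: taken
after LDR r2, [r0]: r2=M[220]=13
after AND r2, r2, #255: r2=13&255=13
after ADD r0, r0, #4: r0=220+4=224
after SUB r6, r6, #1: r6=2-1=1
CMP r6, #0  (cmp 1,0)
BNE L2: taken
after LDR r2, [r0]: r2=M[224]=16
after AND r2, r2, #255: r2=16&255=16
after ADD r0, r0, #4: r0=224+4=228
after SUB r6, r6, #1: r6=1-1=0
CMP r6, #0  (cmp 0,0)
BNE L2: not taken
STR r2, [212] → M[212]=16
halt.

16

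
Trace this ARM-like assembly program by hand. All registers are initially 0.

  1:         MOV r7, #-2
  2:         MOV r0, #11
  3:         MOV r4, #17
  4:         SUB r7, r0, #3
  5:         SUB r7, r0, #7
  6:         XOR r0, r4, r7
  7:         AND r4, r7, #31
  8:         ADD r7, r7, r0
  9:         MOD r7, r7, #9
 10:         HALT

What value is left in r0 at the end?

21

after MOV r7, #-2: r7=-2
after MOV r0, #11: r0=11
after MOV r4, #17: r4=17
after SUB r7, r0, #3: r7=11-3=8
after SUB r7, r0, #7: r7=11-7=4
after XOR r0, r4, r7: r0=17^4=21
after AND r4, r7, #31: r4=4&31=4
after ADD r7, r7, r0: r7=4+21=25
after MOD r7, r7, #9: r7=25%9=7
halt.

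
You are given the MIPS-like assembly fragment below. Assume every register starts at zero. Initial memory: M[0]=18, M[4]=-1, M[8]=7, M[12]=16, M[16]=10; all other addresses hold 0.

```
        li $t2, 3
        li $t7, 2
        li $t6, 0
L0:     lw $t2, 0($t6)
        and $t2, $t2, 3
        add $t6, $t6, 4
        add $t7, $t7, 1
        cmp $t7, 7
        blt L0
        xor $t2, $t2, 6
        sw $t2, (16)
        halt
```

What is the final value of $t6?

20

after li $t2, 3: $t2=3
after li $t7, 2: $t7=2
after li $t6, 0: $t6=0
after lw $t2, 0($t6): $t2=M[0]=18
after and $t2, $t2, 3: $t2=18&3=2
after add $t6, $t6, 4: $t6=0+4=4
after add $t7, $t7, 1: $t7=2+1=3
cmp $t7, 7  (cmp 3,7)
blt L0: taken
after lw $t2, 0($t6): $t2=M[4]=-1
after and $t2, $t2, 3: $t2=(-1)&3=3
after add $t6, $t6, 4: $t6=4+4=8
after add $t7, $t7, 1: $t7=3+1=4
cmp $t7, 7  (cmp 4,7)
blt L0: taken
after lw $t2, 0($t6): $t2=M[8]=7
after and $t2, $t2, 3: $t2=7&3=3
after add $t6, $t6, 4: $t6=8+4=12
after add $t7, $t7, 1: $t7=4+1=5
cmp $t7, 7  (cmp 5,7)
blt L0: taken
after lw $t2, 0($t6): $t2=M[12]=16
after and $t2, $t2, 3: $t2=16&3=0
after add $t6, $t6, 4: $t6=12+4=16
after add $t7, $t7, 1: $t7=5+1=6
cmp $t7, 7  (cmp 6,7)
blt L0: taken
after lw $t2, 0($t6): $t2=M[16]=10
after and $t2, $t2, 3: $t2=10&3=2
after add $t6, $t6, 4: $t6=16+4=20
after add $t7, $t7, 1: $t7=6+1=7
cmp $t7, 7  (cmp 7,7)
blt L0: not taken
after xor $t2, $t2, 6: $t2=2^6=4
sw $t2, (16) → M[16]=4
halt.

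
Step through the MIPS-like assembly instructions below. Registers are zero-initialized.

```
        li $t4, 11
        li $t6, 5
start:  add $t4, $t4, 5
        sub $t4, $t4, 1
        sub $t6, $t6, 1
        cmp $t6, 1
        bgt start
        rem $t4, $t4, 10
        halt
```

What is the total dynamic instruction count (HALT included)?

24

after li $t4, 11: $t4=11
after li $t6, 5: $t6=5
after add $t4, $t4, 5: $t4=11+5=16
after sub $t4, $t4, 1: $t4=16-1=15
after sub $t6, $t6, 1: $t6=5-1=4
cmp $t6, 1  (cmp 4,1)
bgt start: taken
after add $t4, $t4, 5: $t4=15+5=20
after sub $t4, $t4, 1: $t4=20-1=19
after sub $t6, $t6, 1: $t6=4-1=3
cmp $t6, 1  (cmp 3,1)
bgt start: taken
after add $t4, $t4, 5: $t4=19+5=24
after sub $t4, $t4, 1: $t4=24-1=23
after sub $t6, $t6, 1: $t6=3-1=2
cmp $t6, 1  (cmp 2,1)
bgt start: taken
after add $t4, $t4, 5: $t4=23+5=28
after sub $t4, $t4, 1: $t4=28-1=27
after sub $t6, $t6, 1: $t6=2-1=1
cmp $t6, 1  (cmp 1,1)
bgt start: not taken
after rem $t4, $t4, 10: $t4=27%10=7
halt.
Total executed instructions: 24.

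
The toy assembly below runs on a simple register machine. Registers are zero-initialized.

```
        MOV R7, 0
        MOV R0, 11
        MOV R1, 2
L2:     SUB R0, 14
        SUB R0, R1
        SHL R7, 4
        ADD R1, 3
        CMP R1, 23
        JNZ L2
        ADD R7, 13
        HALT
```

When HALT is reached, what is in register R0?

MOV R7, 0 → R7=0
MOV R0, 11 → R0=11
MOV R1, 2 → R1=2
SUB R0, 14 → R0=11-14=-3
SUB R0, R1 → R0=(-3)-2=-5
SHL R7, 4 → R7=0<<4=0
ADD R1, 3 → R1=2+3=5
CMP R1, 23  (cmp 5,23)
JNZ L2: taken
SUB R0, 14 → R0=(-5)-14=-19
SUB R0, R1 → R0=(-19)-5=-24
SHL R7, 4 → R7=0<<4=0
ADD R1, 3 → R1=5+3=8
CMP R1, 23  (cmp 8,23)
JNZ L2: taken
SUB R0, 14 → R0=(-24)-14=-38
SUB R0, R1 → R0=(-38)-8=-46
SHL R7, 4 → R7=0<<4=0
ADD R1, 3 → R1=8+3=11
CMP R1, 23  (cmp 11,23)
JNZ L2: taken
SUB R0, 14 → R0=(-46)-14=-60
SUB R0, R1 → R0=(-60)-11=-71
SHL R7, 4 → R7=0<<4=0
ADD R1, 3 → R1=11+3=14
CMP R1, 23  (cmp 14,23)
JNZ L2: taken
SUB R0, 14 → R0=(-71)-14=-85
SUB R0, R1 → R0=(-85)-14=-99
SHL R7, 4 → R7=0<<4=0
ADD R1, 3 → R1=14+3=17
CMP R1, 23  (cmp 17,23)
JNZ L2: taken
SUB R0, 14 → R0=(-99)-14=-113
SUB R0, R1 → R0=(-113)-17=-130
SHL R7, 4 → R7=0<<4=0
ADD R1, 3 → R1=17+3=20
CMP R1, 23  (cmp 20,23)
JNZ L2: taken
SUB R0, 14 → R0=(-130)-14=-144
SUB R0, R1 → R0=(-144)-20=-164
SHL R7, 4 → R7=0<<4=0
ADD R1, 3 → R1=20+3=23
CMP R1, 23  (cmp 23,23)
JNZ L2: not taken
ADD R7, 13 → R7=0+13=13
halt.

-164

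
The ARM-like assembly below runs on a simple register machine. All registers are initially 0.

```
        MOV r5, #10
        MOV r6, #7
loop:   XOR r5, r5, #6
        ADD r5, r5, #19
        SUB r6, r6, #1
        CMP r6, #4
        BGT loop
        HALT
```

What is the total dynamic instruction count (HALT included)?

18

after MOV r5, #10: r5=10
after MOV r6, #7: r6=7
after XOR r5, r5, #6: r5=10^6=12
after ADD r5, r5, #19: r5=12+19=31
after SUB r6, r6, #1: r6=7-1=6
CMP r6, #4  (cmp 6,4)
BGT loop: taken
after XOR r5, r5, #6: r5=31^6=25
after ADD r5, r5, #19: r5=25+19=44
after SUB r6, r6, #1: r6=6-1=5
CMP r6, #4  (cmp 5,4)
BGT loop: taken
after XOR r5, r5, #6: r5=44^6=42
after ADD r5, r5, #19: r5=42+19=61
after SUB r6, r6, #1: r6=5-1=4
CMP r6, #4  (cmp 4,4)
BGT loop: not taken
halt.
Total executed instructions: 18.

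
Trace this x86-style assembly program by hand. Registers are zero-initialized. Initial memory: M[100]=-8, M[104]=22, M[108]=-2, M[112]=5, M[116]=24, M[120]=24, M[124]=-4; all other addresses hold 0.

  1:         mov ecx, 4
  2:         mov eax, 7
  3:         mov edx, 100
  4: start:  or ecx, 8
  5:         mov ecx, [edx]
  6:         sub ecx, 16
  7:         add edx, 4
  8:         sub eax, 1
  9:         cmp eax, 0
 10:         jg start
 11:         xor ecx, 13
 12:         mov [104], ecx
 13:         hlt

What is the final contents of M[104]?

-31

after mov ecx, 4: ecx=4
after mov eax, 7: eax=7
after mov edx, 100: edx=100
after or ecx, 8: ecx=4|8=12
after mov ecx, [edx]: ecx=M[100]=-8
after sub ecx, 16: ecx=(-8)-16=-24
after add edx, 4: edx=100+4=104
after sub eax, 1: eax=7-1=6
cmp eax, 0  (cmp 6,0)
jg start: taken
after or ecx, 8: ecx=(-24)|8=-24
after mov ecx, [edx]: ecx=M[104]=22
after sub ecx, 16: ecx=22-16=6
after add edx, 4: edx=104+4=108
after sub eax, 1: eax=6-1=5
cmp eax, 0  (cmp 5,0)
jg start: taken
after or ecx, 8: ecx=6|8=14
after mov ecx, [edx]: ecx=M[108]=-2
after sub ecx, 16: ecx=(-2)-16=-18
after add edx, 4: edx=108+4=112
after sub eax, 1: eax=5-1=4
cmp eax, 0  (cmp 4,0)
jg start: taken
after or ecx, 8: ecx=(-18)|8=-18
after mov ecx, [edx]: ecx=M[112]=5
after sub ecx, 16: ecx=5-16=-11
after add edx, 4: edx=112+4=116
after sub eax, 1: eax=4-1=3
cmp eax, 0  (cmp 3,0)
jg start: taken
after or ecx, 8: ecx=(-11)|8=-3
after mov ecx, [edx]: ecx=M[116]=24
after sub ecx, 16: ecx=24-16=8
after add edx, 4: edx=116+4=120
after sub eax, 1: eax=3-1=2
cmp eax, 0  (cmp 2,0)
jg start: taken
after or ecx, 8: ecx=8|8=8
after mov ecx, [edx]: ecx=M[120]=24
after sub ecx, 16: ecx=24-16=8
after add edx, 4: edx=120+4=124
after sub eax, 1: eax=2-1=1
cmp eax, 0  (cmp 1,0)
jg start: taken
after or ecx, 8: ecx=8|8=8
after mov ecx, [edx]: ecx=M[124]=-4
after sub ecx, 16: ecx=(-4)-16=-20
after add edx, 4: edx=124+4=128
after sub eax, 1: eax=1-1=0
cmp eax, 0  (cmp 0,0)
jg start: not taken
after xor ecx, 13: ecx=(-20)^13=-31
mov [104], ecx → M[104]=-31
halt.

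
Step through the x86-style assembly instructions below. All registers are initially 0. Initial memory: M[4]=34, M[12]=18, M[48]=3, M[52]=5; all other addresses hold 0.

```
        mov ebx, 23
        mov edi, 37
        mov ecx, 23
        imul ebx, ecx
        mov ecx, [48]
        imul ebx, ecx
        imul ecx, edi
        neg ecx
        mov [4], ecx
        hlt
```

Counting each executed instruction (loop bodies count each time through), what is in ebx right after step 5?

529

after mov ebx, 23: ebx=23
after mov edi, 37: edi=37
after mov ecx, 23: ecx=23
after imul ebx, ecx: ebx=23*23=529
after mov ecx, [48]: ecx=M[48]=3
After step 5: ebx = 529.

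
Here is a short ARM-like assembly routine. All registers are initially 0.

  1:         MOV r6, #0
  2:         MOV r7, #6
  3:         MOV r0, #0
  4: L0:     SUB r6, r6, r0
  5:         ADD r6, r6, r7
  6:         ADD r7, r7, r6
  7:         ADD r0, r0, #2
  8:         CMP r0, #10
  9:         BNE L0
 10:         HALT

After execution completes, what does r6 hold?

264

MOV r6, #0 → r6=0
MOV r7, #6 → r7=6
MOV r0, #0 → r0=0
SUB r6, r6, r0 → r6=0-0=0
ADD r6, r6, r7 → r6=0+6=6
ADD r7, r7, r6 → r7=6+6=12
ADD r0, r0, #2 → r0=0+2=2
CMP r0, #10  (cmp 2,10)
BNE L0: taken
SUB r6, r6, r0 → r6=6-2=4
ADD r6, r6, r7 → r6=4+12=16
ADD r7, r7, r6 → r7=12+16=28
ADD r0, r0, #2 → r0=2+2=4
CMP r0, #10  (cmp 4,10)
BNE L0: taken
SUB r6, r6, r0 → r6=16-4=12
ADD r6, r6, r7 → r6=12+28=40
ADD r7, r7, r6 → r7=28+40=68
ADD r0, r0, #2 → r0=4+2=6
CMP r0, #10  (cmp 6,10)
BNE L0: taken
SUB r6, r6, r0 → r6=40-6=34
ADD r6, r6, r7 → r6=34+68=102
ADD r7, r7, r6 → r7=68+102=170
ADD r0, r0, #2 → r0=6+2=8
CMP r0, #10  (cmp 8,10)
BNE L0: taken
SUB r6, r6, r0 → r6=102-8=94
ADD r6, r6, r7 → r6=94+170=264
ADD r7, r7, r6 → r7=170+264=434
ADD r0, r0, #2 → r0=8+2=10
CMP r0, #10  (cmp 10,10)
BNE L0: not taken
halt.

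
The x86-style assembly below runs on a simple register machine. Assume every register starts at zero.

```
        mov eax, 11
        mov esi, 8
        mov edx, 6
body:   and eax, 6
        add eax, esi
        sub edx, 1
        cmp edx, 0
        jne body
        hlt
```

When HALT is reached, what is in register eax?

eax=11
esi=8
edx=6
eax=11&6=2
eax=2+8=10
edx=6-1=5
cmp edx, 0  (cmp 5,0)
jne body: taken
eax=10&6=2
eax=2+8=10
edx=5-1=4
cmp edx, 0  (cmp 4,0)
jne body: taken
eax=10&6=2
eax=2+8=10
edx=4-1=3
cmp edx, 0  (cmp 3,0)
jne body: taken
eax=10&6=2
eax=2+8=10
edx=3-1=2
cmp edx, 0  (cmp 2,0)
jne body: taken
eax=10&6=2
eax=2+8=10
edx=2-1=1
cmp edx, 0  (cmp 1,0)
jne body: taken
eax=10&6=2
eax=2+8=10
edx=1-1=0
cmp edx, 0  (cmp 0,0)
jne body: not taken
halt.

10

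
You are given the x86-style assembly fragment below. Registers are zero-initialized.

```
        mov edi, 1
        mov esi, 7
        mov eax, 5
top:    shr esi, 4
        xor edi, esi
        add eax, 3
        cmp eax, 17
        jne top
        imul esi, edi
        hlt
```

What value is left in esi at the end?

0

mov edi, 1 → edi=1
mov esi, 7 → esi=7
mov eax, 5 → eax=5
shr esi, 4 → esi=7>>4=0
xor edi, esi → edi=1^0=1
add eax, 3 → eax=5+3=8
cmp eax, 17  (cmp 8,17)
jne top: taken
shr esi, 4 → esi=0>>4=0
xor edi, esi → edi=1^0=1
add eax, 3 → eax=8+3=11
cmp eax, 17  (cmp 11,17)
jne top: taken
shr esi, 4 → esi=0>>4=0
xor edi, esi → edi=1^0=1
add eax, 3 → eax=11+3=14
cmp eax, 17  (cmp 14,17)
jne top: taken
shr esi, 4 → esi=0>>4=0
xor edi, esi → edi=1^0=1
add eax, 3 → eax=14+3=17
cmp eax, 17  (cmp 17,17)
jne top: not taken
imul esi, edi → esi=0*1=0
halt.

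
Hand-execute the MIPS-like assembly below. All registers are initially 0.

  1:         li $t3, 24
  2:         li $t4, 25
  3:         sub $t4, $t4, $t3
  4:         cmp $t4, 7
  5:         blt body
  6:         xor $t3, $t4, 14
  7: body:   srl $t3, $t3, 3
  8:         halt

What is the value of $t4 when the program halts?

1

$t3=24
$t4=25
$t4=25-24=1
cmp $t4, 7  (cmp 1,7)
blt body: taken
$t3=24>>3=3
halt.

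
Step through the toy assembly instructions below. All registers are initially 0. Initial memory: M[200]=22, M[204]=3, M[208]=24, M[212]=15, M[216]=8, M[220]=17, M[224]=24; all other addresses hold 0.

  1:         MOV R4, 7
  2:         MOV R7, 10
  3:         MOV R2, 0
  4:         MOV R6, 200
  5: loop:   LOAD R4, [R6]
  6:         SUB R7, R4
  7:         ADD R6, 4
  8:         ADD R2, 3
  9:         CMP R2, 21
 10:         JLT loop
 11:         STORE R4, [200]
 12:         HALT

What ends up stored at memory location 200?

24

R4=7
R7=10
R2=0
R6=200
R4=M[200]=22
R7=10-22=-12
R6=200+4=204
R2=0+3=3
CMP R2, 21  (cmp 3,21)
JLT loop: taken
R4=M[204]=3
R7=(-12)-3=-15
R6=204+4=208
R2=3+3=6
CMP R2, 21  (cmp 6,21)
JLT loop: taken
R4=M[208]=24
R7=(-15)-24=-39
R6=208+4=212
R2=6+3=9
CMP R2, 21  (cmp 9,21)
JLT loop: taken
R4=M[212]=15
R7=(-39)-15=-54
R6=212+4=216
R2=9+3=12
CMP R2, 21  (cmp 12,21)
JLT loop: taken
R4=M[216]=8
R7=(-54)-8=-62
R6=216+4=220
R2=12+3=15
CMP R2, 21  (cmp 15,21)
JLT loop: taken
R4=M[220]=17
R7=(-62)-17=-79
R6=220+4=224
R2=15+3=18
CMP R2, 21  (cmp 18,21)
JLT loop: taken
R4=M[224]=24
R7=(-79)-24=-103
R6=224+4=228
R2=18+3=21
CMP R2, 21  (cmp 21,21)
JLT loop: not taken
STORE R4, [200] → M[200]=24
halt.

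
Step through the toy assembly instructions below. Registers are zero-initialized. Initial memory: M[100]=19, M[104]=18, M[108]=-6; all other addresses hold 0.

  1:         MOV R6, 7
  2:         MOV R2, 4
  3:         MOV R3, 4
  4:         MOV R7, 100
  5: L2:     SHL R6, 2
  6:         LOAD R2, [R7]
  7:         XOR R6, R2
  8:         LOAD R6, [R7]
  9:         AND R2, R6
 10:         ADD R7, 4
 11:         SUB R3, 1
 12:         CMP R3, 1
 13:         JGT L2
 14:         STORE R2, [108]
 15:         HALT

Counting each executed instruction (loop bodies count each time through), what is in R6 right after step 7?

after MOV R6, 7: R6=7
after MOV R2, 4: R2=4
after MOV R3, 4: R3=4
after MOV R7, 100: R7=100
after SHL R6, 2: R6=7<<2=28
after LOAD R2, [R7]: R2=M[100]=19
after XOR R6, R2: R6=28^19=15
After step 7: R6 = 15.

15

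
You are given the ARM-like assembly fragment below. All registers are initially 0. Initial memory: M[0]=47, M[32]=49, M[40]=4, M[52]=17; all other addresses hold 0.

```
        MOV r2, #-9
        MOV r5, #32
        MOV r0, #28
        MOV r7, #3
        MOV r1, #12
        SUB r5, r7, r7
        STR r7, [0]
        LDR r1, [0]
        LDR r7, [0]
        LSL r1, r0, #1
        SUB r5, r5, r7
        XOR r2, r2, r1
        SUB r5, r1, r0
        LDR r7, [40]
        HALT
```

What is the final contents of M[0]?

after MOV r2, #-9: r2=-9
after MOV r5, #32: r5=32
after MOV r0, #28: r0=28
after MOV r7, #3: r7=3
after MOV r1, #12: r1=12
after SUB r5, r7, r7: r5=3-3=0
STR r7, [0] → M[0]=3
after LDR r1, [0]: r1=M[0]=3
after LDR r7, [0]: r7=M[0]=3
after LSL r1, r0, #1: r1=28<<1=56
after SUB r5, r5, r7: r5=0-3=-3
after XOR r2, r2, r1: r2=(-9)^56=-49
after SUB r5, r1, r0: r5=56-28=28
after LDR r7, [40]: r7=M[40]=4
halt.

3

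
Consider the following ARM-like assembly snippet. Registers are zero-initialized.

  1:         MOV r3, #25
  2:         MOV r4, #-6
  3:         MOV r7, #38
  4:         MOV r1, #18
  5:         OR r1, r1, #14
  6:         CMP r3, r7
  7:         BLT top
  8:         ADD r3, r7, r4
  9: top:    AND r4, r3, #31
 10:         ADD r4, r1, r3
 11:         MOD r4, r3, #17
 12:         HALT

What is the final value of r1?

r3=25
r4=-6
r7=38
r1=18
r1=18|14=30
CMP r3, r7  (cmp 25,38)
BLT top: taken
r4=25&31=25
r4=30+25=55
r4=25%17=8
halt.

30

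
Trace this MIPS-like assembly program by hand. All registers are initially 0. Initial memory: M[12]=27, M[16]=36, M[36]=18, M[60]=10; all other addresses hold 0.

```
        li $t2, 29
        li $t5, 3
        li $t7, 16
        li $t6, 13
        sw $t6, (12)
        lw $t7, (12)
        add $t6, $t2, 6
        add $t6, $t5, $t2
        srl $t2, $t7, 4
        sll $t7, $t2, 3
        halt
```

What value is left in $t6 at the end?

after li $t2, 29: $t2=29
after li $t5, 3: $t5=3
after li $t7, 16: $t7=16
after li $t6, 13: $t6=13
sw $t6, (12) → M[12]=13
after lw $t7, (12): $t7=M[12]=13
after add $t6, $t2, 6: $t6=29+6=35
after add $t6, $t5, $t2: $t6=3+29=32
after srl $t2, $t7, 4: $t2=13>>4=0
after sll $t7, $t2, 3: $t7=0<<3=0
halt.

32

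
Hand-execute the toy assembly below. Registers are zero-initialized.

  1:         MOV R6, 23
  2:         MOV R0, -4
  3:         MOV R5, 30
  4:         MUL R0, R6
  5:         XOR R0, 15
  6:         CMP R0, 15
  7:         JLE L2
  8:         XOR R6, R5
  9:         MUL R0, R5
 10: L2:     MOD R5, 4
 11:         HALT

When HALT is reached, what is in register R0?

-85

MOV R6, 23 → R6=23
MOV R0, -4 → R0=-4
MOV R5, 30 → R5=30
MUL R0, R6 → R0=(-4)*23=-92
XOR R0, 15 → R0=(-92)^15=-85
CMP R0, 15  (cmp -85,15)
JLE L2: taken
MOD R5, 4 → R5=30%4=2
halt.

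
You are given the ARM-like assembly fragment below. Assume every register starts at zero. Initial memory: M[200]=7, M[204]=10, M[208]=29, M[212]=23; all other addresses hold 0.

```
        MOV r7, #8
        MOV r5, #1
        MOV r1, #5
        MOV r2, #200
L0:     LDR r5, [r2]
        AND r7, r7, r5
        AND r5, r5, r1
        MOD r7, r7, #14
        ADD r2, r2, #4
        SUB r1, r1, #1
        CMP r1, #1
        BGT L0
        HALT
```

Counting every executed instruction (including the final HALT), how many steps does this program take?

37

after MOV r7, #8: r7=8
after MOV r5, #1: r5=1
after MOV r1, #5: r1=5
after MOV r2, #200: r2=200
after LDR r5, [r2]: r5=M[200]=7
after AND r7, r7, r5: r7=8&7=0
after AND r5, r5, r1: r5=7&5=5
after MOD r7, r7, #14: r7=0%14=0
after ADD r2, r2, #4: r2=200+4=204
after SUB r1, r1, #1: r1=5-1=4
CMP r1, #1  (cmp 4,1)
BGT L0: taken
after LDR r5, [r2]: r5=M[204]=10
after AND r7, r7, r5: r7=0&10=0
after AND r5, r5, r1: r5=10&4=0
after MOD r7, r7, #14: r7=0%14=0
after ADD r2, r2, #4: r2=204+4=208
after SUB r1, r1, #1: r1=4-1=3
CMP r1, #1  (cmp 3,1)
BGT L0: taken
after LDR r5, [r2]: r5=M[208]=29
after AND r7, r7, r5: r7=0&29=0
after AND r5, r5, r1: r5=29&3=1
after MOD r7, r7, #14: r7=0%14=0
after ADD r2, r2, #4: r2=208+4=212
after SUB r1, r1, #1: r1=3-1=2
CMP r1, #1  (cmp 2,1)
BGT L0: taken
after LDR r5, [r2]: r5=M[212]=23
after AND r7, r7, r5: r7=0&23=0
after AND r5, r5, r1: r5=23&2=2
after MOD r7, r7, #14: r7=0%14=0
after ADD r2, r2, #4: r2=212+4=216
after SUB r1, r1, #1: r1=2-1=1
CMP r1, #1  (cmp 1,1)
BGT L0: not taken
halt.
Total executed instructions: 37.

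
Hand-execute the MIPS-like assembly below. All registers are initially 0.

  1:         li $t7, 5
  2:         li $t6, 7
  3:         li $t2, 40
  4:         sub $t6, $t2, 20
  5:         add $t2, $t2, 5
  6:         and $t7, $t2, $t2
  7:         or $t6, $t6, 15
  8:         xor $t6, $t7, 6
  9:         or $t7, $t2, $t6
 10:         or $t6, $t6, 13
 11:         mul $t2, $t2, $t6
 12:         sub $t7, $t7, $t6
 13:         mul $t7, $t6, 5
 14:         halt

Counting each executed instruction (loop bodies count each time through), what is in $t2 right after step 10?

45

$t7=5
$t6=7
$t2=40
$t6=40-20=20
$t2=40+5=45
$t7=45&45=45
$t6=20|15=31
$t6=45^6=43
$t7=45|43=47
$t6=43|13=47
After step 10: $t2 = 45.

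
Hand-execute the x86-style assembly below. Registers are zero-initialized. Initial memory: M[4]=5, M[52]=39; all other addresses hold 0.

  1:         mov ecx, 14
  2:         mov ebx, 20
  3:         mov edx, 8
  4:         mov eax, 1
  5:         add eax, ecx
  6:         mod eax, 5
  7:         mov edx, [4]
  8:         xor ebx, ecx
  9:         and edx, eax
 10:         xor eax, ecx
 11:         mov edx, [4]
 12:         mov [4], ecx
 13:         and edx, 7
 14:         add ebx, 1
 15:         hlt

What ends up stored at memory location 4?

14

ecx=14
ebx=20
edx=8
eax=1
eax=1+14=15
eax=15%5=0
edx=M[4]=5
ebx=20^14=26
edx=5&0=0
eax=0^14=14
edx=M[4]=5
mov [4], ecx → M[4]=14
edx=5&7=5
ebx=26+1=27
halt.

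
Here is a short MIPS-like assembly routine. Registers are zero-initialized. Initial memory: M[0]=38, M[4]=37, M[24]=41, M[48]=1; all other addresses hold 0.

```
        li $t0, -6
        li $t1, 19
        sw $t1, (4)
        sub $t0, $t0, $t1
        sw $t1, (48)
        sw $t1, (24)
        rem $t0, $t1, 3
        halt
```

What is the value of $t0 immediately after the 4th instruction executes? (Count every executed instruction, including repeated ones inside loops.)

-25

after li $t0, -6: $t0=-6
after li $t1, 19: $t1=19
sw $t1, (4) → M[4]=19
after sub $t0, $t0, $t1: $t0=(-6)-19=-25
After step 4: $t0 = -25.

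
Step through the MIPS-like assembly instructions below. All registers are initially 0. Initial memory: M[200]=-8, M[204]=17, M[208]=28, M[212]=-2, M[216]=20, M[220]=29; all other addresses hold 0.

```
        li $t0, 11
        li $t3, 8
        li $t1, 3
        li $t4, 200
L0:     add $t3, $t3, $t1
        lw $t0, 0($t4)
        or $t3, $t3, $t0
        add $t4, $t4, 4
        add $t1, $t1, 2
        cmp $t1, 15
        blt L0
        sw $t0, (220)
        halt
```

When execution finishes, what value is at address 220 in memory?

29

after li $t0, 11: $t0=11
after li $t3, 8: $t3=8
after li $t1, 3: $t1=3
after li $t4, 200: $t4=200
after add $t3, $t3, $t1: $t3=8+3=11
after lw $t0, 0($t4): $t0=M[200]=-8
after or $t3, $t3, $t0: $t3=11|(-8)=-5
after add $t4, $t4, 4: $t4=200+4=204
after add $t1, $t1, 2: $t1=3+2=5
cmp $t1, 15  (cmp 5,15)
blt L0: taken
after add $t3, $t3, $t1: $t3=(-5)+5=0
after lw $t0, 0($t4): $t0=M[204]=17
after or $t3, $t3, $t0: $t3=0|17=17
after add $t4, $t4, 4: $t4=204+4=208
after add $t1, $t1, 2: $t1=5+2=7
cmp $t1, 15  (cmp 7,15)
blt L0: taken
after add $t3, $t3, $t1: $t3=17+7=24
after lw $t0, 0($t4): $t0=M[208]=28
after or $t3, $t3, $t0: $t3=24|28=28
after add $t4, $t4, 4: $t4=208+4=212
after add $t1, $t1, 2: $t1=7+2=9
cmp $t1, 15  (cmp 9,15)
blt L0: taken
after add $t3, $t3, $t1: $t3=28+9=37
after lw $t0, 0($t4): $t0=M[212]=-2
after or $t3, $t3, $t0: $t3=37|(-2)=-1
after add $t4, $t4, 4: $t4=212+4=216
after add $t1, $t1, 2: $t1=9+2=11
cmp $t1, 15  (cmp 11,15)
blt L0: taken
after add $t3, $t3, $t1: $t3=(-1)+11=10
after lw $t0, 0($t4): $t0=M[216]=20
after or $t3, $t3, $t0: $t3=10|20=30
after add $t4, $t4, 4: $t4=216+4=220
after add $t1, $t1, 2: $t1=11+2=13
cmp $t1, 15  (cmp 13,15)
blt L0: taken
after add $t3, $t3, $t1: $t3=30+13=43
after lw $t0, 0($t4): $t0=M[220]=29
after or $t3, $t3, $t0: $t3=43|29=63
after add $t4, $t4, 4: $t4=220+4=224
after add $t1, $t1, 2: $t1=13+2=15
cmp $t1, 15  (cmp 15,15)
blt L0: not taken
sw $t0, (220) → M[220]=29
halt.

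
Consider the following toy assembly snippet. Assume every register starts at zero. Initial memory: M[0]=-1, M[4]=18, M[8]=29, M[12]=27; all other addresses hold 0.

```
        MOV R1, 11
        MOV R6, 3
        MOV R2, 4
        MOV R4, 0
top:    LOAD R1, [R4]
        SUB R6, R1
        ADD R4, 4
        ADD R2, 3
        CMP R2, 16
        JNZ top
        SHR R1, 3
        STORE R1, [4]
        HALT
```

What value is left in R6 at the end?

after MOV R1, 11: R1=11
after MOV R6, 3: R6=3
after MOV R2, 4: R2=4
after MOV R4, 0: R4=0
after LOAD R1, [R4]: R1=M[0]=-1
after SUB R6, R1: R6=3-(-1)=4
after ADD R4, 4: R4=0+4=4
after ADD R2, 3: R2=4+3=7
CMP R2, 16  (cmp 7,16)
JNZ top: taken
after LOAD R1, [R4]: R1=M[4]=18
after SUB R6, R1: R6=4-18=-14
after ADD R4, 4: R4=4+4=8
after ADD R2, 3: R2=7+3=10
CMP R2, 16  (cmp 10,16)
JNZ top: taken
after LOAD R1, [R4]: R1=M[8]=29
after SUB R6, R1: R6=(-14)-29=-43
after ADD R4, 4: R4=8+4=12
after ADD R2, 3: R2=10+3=13
CMP R2, 16  (cmp 13,16)
JNZ top: taken
after LOAD R1, [R4]: R1=M[12]=27
after SUB R6, R1: R6=(-43)-27=-70
after ADD R4, 4: R4=12+4=16
after ADD R2, 3: R2=13+3=16
CMP R2, 16  (cmp 16,16)
JNZ top: not taken
after SHR R1, 3: R1=27>>3=3
STORE R1, [4] → M[4]=3
halt.

-70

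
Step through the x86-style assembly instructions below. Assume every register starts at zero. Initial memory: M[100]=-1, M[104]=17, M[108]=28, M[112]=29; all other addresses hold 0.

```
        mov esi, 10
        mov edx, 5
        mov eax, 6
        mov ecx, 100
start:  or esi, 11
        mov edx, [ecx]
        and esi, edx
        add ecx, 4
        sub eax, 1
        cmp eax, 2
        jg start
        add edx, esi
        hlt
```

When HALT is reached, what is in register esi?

9

after mov esi, 10: esi=10
after mov edx, 5: edx=5
after mov eax, 6: eax=6
after mov ecx, 100: ecx=100
after or esi, 11: esi=10|11=11
after mov edx, [ecx]: edx=M[100]=-1
after and esi, edx: esi=11&(-1)=11
after add ecx, 4: ecx=100+4=104
after sub eax, 1: eax=6-1=5
cmp eax, 2  (cmp 5,2)
jg start: taken
after or esi, 11: esi=11|11=11
after mov edx, [ecx]: edx=M[104]=17
after and esi, edx: esi=11&17=1
after add ecx, 4: ecx=104+4=108
after sub eax, 1: eax=5-1=4
cmp eax, 2  (cmp 4,2)
jg start: taken
after or esi, 11: esi=1|11=11
after mov edx, [ecx]: edx=M[108]=28
after and esi, edx: esi=11&28=8
after add ecx, 4: ecx=108+4=112
after sub eax, 1: eax=4-1=3
cmp eax, 2  (cmp 3,2)
jg start: taken
after or esi, 11: esi=8|11=11
after mov edx, [ecx]: edx=M[112]=29
after and esi, edx: esi=11&29=9
after add ecx, 4: ecx=112+4=116
after sub eax, 1: eax=3-1=2
cmp eax, 2  (cmp 2,2)
jg start: not taken
after add edx, esi: edx=29+9=38
halt.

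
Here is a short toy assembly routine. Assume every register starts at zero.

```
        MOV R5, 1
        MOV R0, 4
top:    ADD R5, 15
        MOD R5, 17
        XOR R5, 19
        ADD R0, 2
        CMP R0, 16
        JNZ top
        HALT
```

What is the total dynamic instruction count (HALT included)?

R5=1
R0=4
R5=1+15=16
R5=16%17=16
R5=16^19=3
R0=4+2=6
CMP R0, 16  (cmp 6,16)
JNZ top: taken
R5=3+15=18
R5=18%17=1
R5=1^19=18
R0=6+2=8
CMP R0, 16  (cmp 8,16)
JNZ top: taken
R5=18+15=33
R5=33%17=16
R5=16^19=3
R0=8+2=10
CMP R0, 16  (cmp 10,16)
JNZ top: taken
R5=3+15=18
R5=18%17=1
R5=1^19=18
R0=10+2=12
CMP R0, 16  (cmp 12,16)
JNZ top: taken
R5=18+15=33
R5=33%17=16
R5=16^19=3
R0=12+2=14
CMP R0, 16  (cmp 14,16)
JNZ top: taken
R5=3+15=18
R5=18%17=1
R5=1^19=18
R0=14+2=16
CMP R0, 16  (cmp 16,16)
JNZ top: not taken
halt.
Total executed instructions: 39.

39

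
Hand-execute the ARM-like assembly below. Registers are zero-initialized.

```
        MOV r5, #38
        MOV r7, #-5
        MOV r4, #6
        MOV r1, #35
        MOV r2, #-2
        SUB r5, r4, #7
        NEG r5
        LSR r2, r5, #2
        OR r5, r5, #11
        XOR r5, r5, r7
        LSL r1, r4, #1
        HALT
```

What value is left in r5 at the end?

after MOV r5, #38: r5=38
after MOV r7, #-5: r7=-5
after MOV r4, #6: r4=6
after MOV r1, #35: r1=35
after MOV r2, #-2: r2=-2
after SUB r5, r4, #7: r5=6-7=-1
after NEG r5: r5=-(-1)=1
after LSR r2, r5, #2: r2=1>>2=0
after OR r5, r5, #11: r5=1|11=11
after XOR r5, r5, r7: r5=11^(-5)=-16
after LSL r1, r4, #1: r1=6<<1=12
halt.

-16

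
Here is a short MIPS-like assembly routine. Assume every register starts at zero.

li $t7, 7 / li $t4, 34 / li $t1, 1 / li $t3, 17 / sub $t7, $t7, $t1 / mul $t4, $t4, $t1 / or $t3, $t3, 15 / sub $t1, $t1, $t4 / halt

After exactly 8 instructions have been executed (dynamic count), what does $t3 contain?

31

$t7=7
$t4=34
$t1=1
$t3=17
$t7=7-1=6
$t4=34*1=34
$t3=17|15=31
$t1=1-34=-33
After step 8: $t3 = 31.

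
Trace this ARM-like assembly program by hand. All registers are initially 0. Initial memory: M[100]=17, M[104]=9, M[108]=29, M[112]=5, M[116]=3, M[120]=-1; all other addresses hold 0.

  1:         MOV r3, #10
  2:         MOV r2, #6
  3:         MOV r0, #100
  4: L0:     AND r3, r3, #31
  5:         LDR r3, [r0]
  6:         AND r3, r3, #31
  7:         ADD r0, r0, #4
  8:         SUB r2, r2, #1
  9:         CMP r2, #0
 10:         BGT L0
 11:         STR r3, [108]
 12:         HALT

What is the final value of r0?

r3=10
r2=6
r0=100
r3=10&31=10
r3=M[100]=17
r3=17&31=17
r0=100+4=104
r2=6-1=5
CMP r2, #0  (cmp 5,0)
BGT L0: taken
r3=17&31=17
r3=M[104]=9
r3=9&31=9
r0=104+4=108
r2=5-1=4
CMP r2, #0  (cmp 4,0)
BGT L0: taken
r3=9&31=9
r3=M[108]=29
r3=29&31=29
r0=108+4=112
r2=4-1=3
CMP r2, #0  (cmp 3,0)
BGT L0: taken
r3=29&31=29
r3=M[112]=5
r3=5&31=5
r0=112+4=116
r2=3-1=2
CMP r2, #0  (cmp 2,0)
BGT L0: taken
r3=5&31=5
r3=M[116]=3
r3=3&31=3
r0=116+4=120
r2=2-1=1
CMP r2, #0  (cmp 1,0)
BGT L0: taken
r3=3&31=3
r3=M[120]=-1
r3=(-1)&31=31
r0=120+4=124
r2=1-1=0
CMP r2, #0  (cmp 0,0)
BGT L0: not taken
STR r3, [108] → M[108]=31
halt.

124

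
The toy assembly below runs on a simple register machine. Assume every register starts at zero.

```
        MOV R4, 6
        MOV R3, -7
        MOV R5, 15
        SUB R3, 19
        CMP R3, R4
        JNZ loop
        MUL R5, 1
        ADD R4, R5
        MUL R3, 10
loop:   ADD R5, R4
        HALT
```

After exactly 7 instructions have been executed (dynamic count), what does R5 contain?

R4=6
R3=-7
R5=15
R3=(-7)-19=-26
CMP R3, R4  (cmp -26,6)
JNZ loop: taken
R5=15+6=21
After step 7: R5 = 21.

21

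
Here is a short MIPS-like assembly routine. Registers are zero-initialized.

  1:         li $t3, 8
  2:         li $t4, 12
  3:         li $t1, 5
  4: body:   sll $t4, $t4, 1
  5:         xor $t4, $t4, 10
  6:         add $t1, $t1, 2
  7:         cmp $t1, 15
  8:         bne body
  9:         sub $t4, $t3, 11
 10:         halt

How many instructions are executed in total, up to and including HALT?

after li $t3, 8: $t3=8
after li $t4, 12: $t4=12
after li $t1, 5: $t1=5
after sll $t4, $t4, 1: $t4=12<<1=24
after xor $t4, $t4, 10: $t4=24^10=18
after add $t1, $t1, 2: $t1=5+2=7
cmp $t1, 15  (cmp 7,15)
bne body: taken
after sll $t4, $t4, 1: $t4=18<<1=36
after xor $t4, $t4, 10: $t4=36^10=46
after add $t1, $t1, 2: $t1=7+2=9
cmp $t1, 15  (cmp 9,15)
bne body: taken
after sll $t4, $t4, 1: $t4=46<<1=92
after xor $t4, $t4, 10: $t4=92^10=86
after add $t1, $t1, 2: $t1=9+2=11
cmp $t1, 15  (cmp 11,15)
bne body: taken
after sll $t4, $t4, 1: $t4=86<<1=172
after xor $t4, $t4, 10: $t4=172^10=166
after add $t1, $t1, 2: $t1=11+2=13
cmp $t1, 15  (cmp 13,15)
bne body: taken
after sll $t4, $t4, 1: $t4=166<<1=332
after xor $t4, $t4, 10: $t4=332^10=326
after add $t1, $t1, 2: $t1=13+2=15
cmp $t1, 15  (cmp 15,15)
bne body: not taken
after sub $t4, $t3, 11: $t4=8-11=-3
halt.
Total executed instructions: 30.

30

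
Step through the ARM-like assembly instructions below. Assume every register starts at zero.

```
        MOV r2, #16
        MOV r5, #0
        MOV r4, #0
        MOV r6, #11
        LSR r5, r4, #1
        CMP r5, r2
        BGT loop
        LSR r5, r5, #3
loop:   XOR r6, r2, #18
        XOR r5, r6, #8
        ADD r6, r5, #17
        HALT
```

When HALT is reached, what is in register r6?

27

MOV r2, #16 → r2=16
MOV r5, #0 → r5=0
MOV r4, #0 → r4=0
MOV r6, #11 → r6=11
LSR r5, r4, #1 → r5=0>>1=0
CMP r5, r2  (cmp 0,16)
BGT loop: not taken
LSR r5, r5, #3 → r5=0>>3=0
XOR r6, r2, #18 → r6=16^18=2
XOR r5, r6, #8 → r5=2^8=10
ADD r6, r5, #17 → r6=10+17=27
halt.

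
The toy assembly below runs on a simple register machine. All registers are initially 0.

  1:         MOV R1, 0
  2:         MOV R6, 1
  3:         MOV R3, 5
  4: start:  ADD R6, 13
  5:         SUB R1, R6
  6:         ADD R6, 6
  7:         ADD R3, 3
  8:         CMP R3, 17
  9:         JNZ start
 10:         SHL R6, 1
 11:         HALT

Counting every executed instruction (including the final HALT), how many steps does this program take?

R1=0
R6=1
R3=5
R6=1+13=14
R1=0-14=-14
R6=14+6=20
R3=5+3=8
CMP R3, 17  (cmp 8,17)
JNZ start: taken
R6=20+13=33
R1=(-14)-33=-47
R6=33+6=39
R3=8+3=11
CMP R3, 17  (cmp 11,17)
JNZ start: taken
R6=39+13=52
R1=(-47)-52=-99
R6=52+6=58
R3=11+3=14
CMP R3, 17  (cmp 14,17)
JNZ start: taken
R6=58+13=71
R1=(-99)-71=-170
R6=71+6=77
R3=14+3=17
CMP R3, 17  (cmp 17,17)
JNZ start: not taken
R6=77<<1=154
halt.
Total executed instructions: 29.

29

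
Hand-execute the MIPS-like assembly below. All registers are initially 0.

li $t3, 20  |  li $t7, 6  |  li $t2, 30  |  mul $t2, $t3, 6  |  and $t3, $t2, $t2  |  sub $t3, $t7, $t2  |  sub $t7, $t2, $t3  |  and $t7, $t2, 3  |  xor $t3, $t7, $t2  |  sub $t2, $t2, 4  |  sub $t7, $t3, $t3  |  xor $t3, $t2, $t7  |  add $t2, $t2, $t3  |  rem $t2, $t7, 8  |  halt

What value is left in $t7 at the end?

li $t3, 20 → $t3=20
li $t7, 6 → $t7=6
li $t2, 30 → $t2=30
mul $t2, $t3, 6 → $t2=20*6=120
and $t3, $t2, $t2 → $t3=120&120=120
sub $t3, $t7, $t2 → $t3=6-120=-114
sub $t7, $t2, $t3 → $t7=120-(-114)=234
and $t7, $t2, 3 → $t7=120&3=0
xor $t3, $t7, $t2 → $t3=0^120=120
sub $t2, $t2, 4 → $t2=120-4=116
sub $t7, $t3, $t3 → $t7=120-120=0
xor $t3, $t2, $t7 → $t3=116^0=116
add $t2, $t2, $t3 → $t2=116+116=232
rem $t2, $t7, 8 → $t2=0%8=0
halt.

0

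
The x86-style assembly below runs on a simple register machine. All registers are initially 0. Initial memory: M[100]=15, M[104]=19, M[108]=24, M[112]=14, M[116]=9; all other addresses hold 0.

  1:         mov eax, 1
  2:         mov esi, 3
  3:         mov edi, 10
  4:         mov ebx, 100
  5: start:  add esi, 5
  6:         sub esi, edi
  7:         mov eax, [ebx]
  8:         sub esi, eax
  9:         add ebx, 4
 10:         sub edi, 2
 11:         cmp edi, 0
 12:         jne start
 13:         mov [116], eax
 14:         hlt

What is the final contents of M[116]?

eax=1
esi=3
edi=10
ebx=100
esi=3+5=8
esi=8-10=-2
eax=M[100]=15
esi=(-2)-15=-17
ebx=100+4=104
edi=10-2=8
cmp edi, 0  (cmp 8,0)
jne start: taken
esi=(-17)+5=-12
esi=(-12)-8=-20
eax=M[104]=19
esi=(-20)-19=-39
ebx=104+4=108
edi=8-2=6
cmp edi, 0  (cmp 6,0)
jne start: taken
esi=(-39)+5=-34
esi=(-34)-6=-40
eax=M[108]=24
esi=(-40)-24=-64
ebx=108+4=112
edi=6-2=4
cmp edi, 0  (cmp 4,0)
jne start: taken
esi=(-64)+5=-59
esi=(-59)-4=-63
eax=M[112]=14
esi=(-63)-14=-77
ebx=112+4=116
edi=4-2=2
cmp edi, 0  (cmp 2,0)
jne start: taken
esi=(-77)+5=-72
esi=(-72)-2=-74
eax=M[116]=9
esi=(-74)-9=-83
ebx=116+4=120
edi=2-2=0
cmp edi, 0  (cmp 0,0)
jne start: not taken
mov [116], eax → M[116]=9
halt.

9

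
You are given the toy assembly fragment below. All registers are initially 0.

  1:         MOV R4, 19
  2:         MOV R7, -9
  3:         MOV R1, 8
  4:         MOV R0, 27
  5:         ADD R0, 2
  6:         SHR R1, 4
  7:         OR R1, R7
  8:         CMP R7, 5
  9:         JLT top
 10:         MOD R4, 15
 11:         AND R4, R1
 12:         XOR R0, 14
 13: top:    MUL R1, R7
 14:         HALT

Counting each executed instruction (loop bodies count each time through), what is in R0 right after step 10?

29

MOV R4, 19 → R4=19
MOV R7, -9 → R7=-9
MOV R1, 8 → R1=8
MOV R0, 27 → R0=27
ADD R0, 2 → R0=27+2=29
SHR R1, 4 → R1=8>>4=0
OR R1, R7 → R1=0|(-9)=-9
CMP R7, 5  (cmp -9,5)
JLT top: taken
MUL R1, R7 → R1=(-9)*(-9)=81
After step 10: R0 = 29.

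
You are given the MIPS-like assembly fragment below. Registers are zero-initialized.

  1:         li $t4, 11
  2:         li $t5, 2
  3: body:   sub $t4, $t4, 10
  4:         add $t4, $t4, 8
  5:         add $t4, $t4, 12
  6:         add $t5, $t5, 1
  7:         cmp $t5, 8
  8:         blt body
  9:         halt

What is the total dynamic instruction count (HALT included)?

39

li $t4, 11 → $t4=11
li $t5, 2 → $t5=2
sub $t4, $t4, 10 → $t4=11-10=1
add $t4, $t4, 8 → $t4=1+8=9
add $t4, $t4, 12 → $t4=9+12=21
add $t5, $t5, 1 → $t5=2+1=3
cmp $t5, 8  (cmp 3,8)
blt body: taken
sub $t4, $t4, 10 → $t4=21-10=11
add $t4, $t4, 8 → $t4=11+8=19
add $t4, $t4, 12 → $t4=19+12=31
add $t5, $t5, 1 → $t5=3+1=4
cmp $t5, 8  (cmp 4,8)
blt body: taken
sub $t4, $t4, 10 → $t4=31-10=21
add $t4, $t4, 8 → $t4=21+8=29
add $t4, $t4, 12 → $t4=29+12=41
add $t5, $t5, 1 → $t5=4+1=5
cmp $t5, 8  (cmp 5,8)
blt body: taken
sub $t4, $t4, 10 → $t4=41-10=31
add $t4, $t4, 8 → $t4=31+8=39
add $t4, $t4, 12 → $t4=39+12=51
add $t5, $t5, 1 → $t5=5+1=6
cmp $t5, 8  (cmp 6,8)
blt body: taken
sub $t4, $t4, 10 → $t4=51-10=41
add $t4, $t4, 8 → $t4=41+8=49
add $t4, $t4, 12 → $t4=49+12=61
add $t5, $t5, 1 → $t5=6+1=7
cmp $t5, 8  (cmp 7,8)
blt body: taken
sub $t4, $t4, 10 → $t4=61-10=51
add $t4, $t4, 8 → $t4=51+8=59
add $t4, $t4, 12 → $t4=59+12=71
add $t5, $t5, 1 → $t5=7+1=8
cmp $t5, 8  (cmp 8,8)
blt body: not taken
halt.
Total executed instructions: 39.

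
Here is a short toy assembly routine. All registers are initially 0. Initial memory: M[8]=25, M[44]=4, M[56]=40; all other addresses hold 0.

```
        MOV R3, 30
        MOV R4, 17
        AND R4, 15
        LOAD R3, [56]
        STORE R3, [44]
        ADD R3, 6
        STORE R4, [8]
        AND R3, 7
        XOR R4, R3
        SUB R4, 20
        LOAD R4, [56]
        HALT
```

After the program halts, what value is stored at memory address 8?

1

after MOV R3, 30: R3=30
after MOV R4, 17: R4=17
after AND R4, 15: R4=17&15=1
after LOAD R3, [56]: R3=M[56]=40
STORE R3, [44] → M[44]=40
after ADD R3, 6: R3=40+6=46
STORE R4, [8] → M[8]=1
after AND R3, 7: R3=46&7=6
after XOR R4, R3: R4=1^6=7
after SUB R4, 20: R4=7-20=-13
after LOAD R4, [56]: R4=M[56]=40
halt.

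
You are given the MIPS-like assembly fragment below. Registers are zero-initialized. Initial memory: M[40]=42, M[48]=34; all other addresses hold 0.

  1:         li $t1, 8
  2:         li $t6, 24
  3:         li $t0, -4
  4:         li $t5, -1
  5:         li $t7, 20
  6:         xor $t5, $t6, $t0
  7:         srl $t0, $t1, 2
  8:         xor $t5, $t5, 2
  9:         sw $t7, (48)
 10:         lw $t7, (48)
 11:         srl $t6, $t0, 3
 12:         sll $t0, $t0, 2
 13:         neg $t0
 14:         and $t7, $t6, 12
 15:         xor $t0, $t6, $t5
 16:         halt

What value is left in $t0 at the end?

$t1=8
$t6=24
$t0=-4
$t5=-1
$t7=20
$t5=24^(-4)=-28
$t0=8>>2=2
$t5=(-28)^2=-26
sw $t7, (48) → M[48]=20
$t7=M[48]=20
$t6=2>>3=0
$t0=2<<2=8
$t0=-(8)=-8
$t7=0&12=0
$t0=0^(-26)=-26
halt.

-26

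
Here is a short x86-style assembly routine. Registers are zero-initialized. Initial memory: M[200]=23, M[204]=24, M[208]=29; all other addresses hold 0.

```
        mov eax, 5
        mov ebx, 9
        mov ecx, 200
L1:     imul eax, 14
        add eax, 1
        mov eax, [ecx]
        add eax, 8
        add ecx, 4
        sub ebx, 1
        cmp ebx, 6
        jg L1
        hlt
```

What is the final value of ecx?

212

mov eax, 5 → eax=5
mov ebx, 9 → ebx=9
mov ecx, 200 → ecx=200
imul eax, 14 → eax=5*14=70
add eax, 1 → eax=70+1=71
mov eax, [ecx] → eax=M[200]=23
add eax, 8 → eax=23+8=31
add ecx, 4 → ecx=200+4=204
sub ebx, 1 → ebx=9-1=8
cmp ebx, 6  (cmp 8,6)
jg L1: taken
imul eax, 14 → eax=31*14=434
add eax, 1 → eax=434+1=435
mov eax, [ecx] → eax=M[204]=24
add eax, 8 → eax=24+8=32
add ecx, 4 → ecx=204+4=208
sub ebx, 1 → ebx=8-1=7
cmp ebx, 6  (cmp 7,6)
jg L1: taken
imul eax, 14 → eax=32*14=448
add eax, 1 → eax=448+1=449
mov eax, [ecx] → eax=M[208]=29
add eax, 8 → eax=29+8=37
add ecx, 4 → ecx=208+4=212
sub ebx, 1 → ebx=7-1=6
cmp ebx, 6  (cmp 6,6)
jg L1: not taken
halt.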